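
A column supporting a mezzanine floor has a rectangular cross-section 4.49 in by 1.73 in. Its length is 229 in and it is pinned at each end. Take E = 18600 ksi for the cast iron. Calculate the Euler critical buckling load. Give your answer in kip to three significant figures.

Buckling occurs about the weak axis: I_min = h·b³/12 with b = 1.73 in (the shorter side).
I_min = 4.49×1.73³/12 = 1.937 in⁴
Effective length L_e = K·L = 1 × 229 = 229.0 in
P_cr = π²EI / L_e² = π² × 18600×10³ × 1.937 / 229.0² = 6.782×10^3 lb

P_cr ≈ 6.78 kip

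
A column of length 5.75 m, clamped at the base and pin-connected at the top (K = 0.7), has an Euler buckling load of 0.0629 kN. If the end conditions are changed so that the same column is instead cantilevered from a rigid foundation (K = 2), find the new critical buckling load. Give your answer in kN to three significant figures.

P_cr ∝ 1/K², so P_cr,new = P_cr,old × (K_old/K_new)² = 0.0629 × (0.7/2)²
= 0.0629 × 0.1225 = 0.00771 kN

P_cr ≈ 0.00771 kN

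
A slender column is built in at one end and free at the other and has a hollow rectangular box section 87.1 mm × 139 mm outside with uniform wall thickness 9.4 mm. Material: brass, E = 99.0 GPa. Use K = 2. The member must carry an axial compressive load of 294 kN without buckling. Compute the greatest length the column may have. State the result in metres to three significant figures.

L_max ≈ 1.93 m

Inner dimensions: h_i = 139 − 2×9.4 = 120.2 mm, b_i = 87.1 − 2×9.4 = 68.30 mm
Weak-axis I_min = (h_o·b_o³ − h_i·b_i³)/12 with b_o = 87.1, b_i = 68.30 mm (shorter outer/inner sides).
I_min = (139×87.1³ − 120.2×68.30³)/12 = 4.463×10^6 mm⁴
I = 4.463×10^-6 m⁴
At the buckling limit P_cr = P = 2.940×10^5 N
From P_cr = π²EI/(K·L)²:  L = (1/K)·√(π²EI/P_cr) = (1/2)·√(π²×9.90×10^10×4.463×10^-6/2.940×10^5)
L = 1.93 m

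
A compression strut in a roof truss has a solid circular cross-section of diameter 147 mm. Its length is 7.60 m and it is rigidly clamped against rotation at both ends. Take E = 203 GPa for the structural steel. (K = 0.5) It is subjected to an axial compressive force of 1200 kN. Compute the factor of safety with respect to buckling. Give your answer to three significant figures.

n ≈ 2.65

I = πd⁴/64 = π×147⁴/64 = 2.292×10^7 mm⁴
I = 2.292×10^7 mm⁴ = 2.292×10^-5 m⁴
Effective length L_e = K·L = 0.5 × 7.60 = 3.800 m
P_cr = π²EI / L_e² = π² × 203×10⁹ × 2.292×10^-5 / 3.800² = 3.180×10^6 N
Factor of safety n = P_cr / P = 3180.3 / 1200 = 2.65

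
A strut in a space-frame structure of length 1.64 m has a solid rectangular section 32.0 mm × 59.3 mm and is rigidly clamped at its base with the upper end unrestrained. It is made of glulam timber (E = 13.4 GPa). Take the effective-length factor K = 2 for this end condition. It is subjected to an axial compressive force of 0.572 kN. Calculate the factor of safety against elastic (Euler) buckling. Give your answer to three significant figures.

Buckling occurs about the weak axis: I_min = h·b³/12 with b = 32.0 mm (the shorter side).
I_min = 59.3×32.0³/12 = 1.619×10^5 mm⁴
I = 1.619×10^5 mm⁴ = 1.619×10^-7 m⁴
Effective length L_e = K·L = 2 × 1.64 = 3.280 m
P_cr = π²EI / L_e² = π² × 13.4×10⁹ × 1.619×10^-7 / 3.280² = 1.991×10^3 N
Factor of safety n = P_cr / P = 1.9906 / 0.572 = 3.48

n ≈ 3.48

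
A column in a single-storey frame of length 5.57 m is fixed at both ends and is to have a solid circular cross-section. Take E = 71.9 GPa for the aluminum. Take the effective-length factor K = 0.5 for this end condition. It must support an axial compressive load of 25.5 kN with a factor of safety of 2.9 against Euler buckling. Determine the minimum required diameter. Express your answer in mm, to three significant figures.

d ≈ 63.7 mm

Required P_cr = n·P = 2.9 × 25.5 = 73.95 kN
L_e = K·L = 0.5 × 5.57 = 2.785 m
Required I = P_cr·L_e²/(π²E) = 7.395×10^4 × 2.785² / (π² × 7.19×10^10) = 8.083×10^-7 m⁴
I_req = 8.083×10^5 mm⁴
Solid circle: I = πd⁴/64  ⇒  d = (64I/π)^(1/4) = (64×8.083×10^5/π)^(1/4) = 63.7 mm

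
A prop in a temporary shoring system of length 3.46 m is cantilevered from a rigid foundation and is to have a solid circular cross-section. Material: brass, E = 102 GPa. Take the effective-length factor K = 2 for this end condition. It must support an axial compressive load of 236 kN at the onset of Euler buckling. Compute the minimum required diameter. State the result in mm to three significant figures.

d ≈ 123 mm

L_e = K·L = 2 × 3.46 = 6.920 m
Required I = P_cr·L_e²/(π²E) = 2.360×10^5 × 6.920² / (π² × 1.02×10^11) = 1.123×10^-5 m⁴
I_req = 1.123×10^7 mm⁴
Solid circle: I = πd⁴/64  ⇒  d = (64I/π)^(1/4) = (64×1.123×10^7/π)^(1/4) = 123 mm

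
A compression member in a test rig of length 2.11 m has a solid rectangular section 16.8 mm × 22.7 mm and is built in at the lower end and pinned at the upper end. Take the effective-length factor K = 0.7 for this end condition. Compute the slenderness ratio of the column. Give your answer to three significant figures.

Buckling occurs about the weak axis: I_min = h·b³/12 with b = 16.8 mm (the shorter side).
I_min = 22.7×16.8³/12 = 8.970×10^3 mm⁴
A = 381.4 mm²;  r_min = √(I/A) = √(8.970×10^3/381.4) = 4.850 mm
L_e = K·L = 0.7 × 2.11 m = 1.477 m = 1477.0 mm
λ = L_e / r_min = 1477.0 / 4.850 = 305

λ ≈ 305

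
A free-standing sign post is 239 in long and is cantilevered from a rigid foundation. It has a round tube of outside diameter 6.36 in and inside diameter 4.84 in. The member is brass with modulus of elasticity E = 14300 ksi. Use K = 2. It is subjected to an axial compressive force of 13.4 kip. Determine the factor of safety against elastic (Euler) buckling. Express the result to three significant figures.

d_o = 6.36 in, d_i = 4.84 in
I = π(d_o⁴ − d_i⁴)/64 = π(6.36⁴ − 4.840⁴)/64 = 53.38 in⁴
Effective length L_e = K·L = 2 × 239 = 478.0 in
P_cr = π²EI / L_e² = π² × 14300×10³ × 53.38 / 478.0² = 3.297×10^4 lb
Factor of safety n = P_cr / P = 32.972 / 13.4 = 2.46

n ≈ 2.46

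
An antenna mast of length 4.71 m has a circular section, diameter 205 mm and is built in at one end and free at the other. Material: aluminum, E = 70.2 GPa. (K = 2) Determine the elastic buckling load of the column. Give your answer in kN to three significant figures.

I = πd⁴/64 = π×205⁴/64 = 8.669×10^7 mm⁴
I = 8.669×10^7 mm⁴ = 8.669×10^-5 m⁴
Effective length L_e = K·L = 2 × 4.71 = 9.420 m
P_cr = π²EI / L_e² = π² × 70.2×10⁹ × 8.669×10^-5 / 9.420² = 6.769×10^5 N

P_cr ≈ 677 kN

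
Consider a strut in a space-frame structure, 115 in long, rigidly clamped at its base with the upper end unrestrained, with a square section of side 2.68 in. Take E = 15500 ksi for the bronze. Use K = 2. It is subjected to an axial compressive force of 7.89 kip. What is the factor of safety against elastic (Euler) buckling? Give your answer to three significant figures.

I = a⁴/12 = 2.68⁴/12 = 4.299 in⁴
Effective length L_e = K·L = 2 × 115 = 230.0 in
P_cr = π²EI / L_e² = π² × 15500×10³ × 4.299 / 230.0² = 1.243×10^4 lb
Factor of safety n = P_cr / P = 12.432 / 7.89 = 1.58

n ≈ 1.58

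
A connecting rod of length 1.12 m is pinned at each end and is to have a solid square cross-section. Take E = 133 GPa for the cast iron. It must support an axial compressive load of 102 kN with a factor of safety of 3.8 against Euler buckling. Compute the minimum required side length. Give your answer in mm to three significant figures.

Required P_cr = n·P = 3.8 × 102 = 387.6 kN
L_e = K·L = 1 × 1.12 = 1.120 m
Required I = P_cr·L_e²/(π²E) = 3.876×10^5 × 1.120² / (π² × 1.33×10^11) = 3.704×10^-7 m⁴
I_req = 3.704×10^5 mm⁴
Solid square: I = a⁴/12  ⇒  a = (12I)^(1/4) = (12×3.704×10^5)^(1/4) = 45.9 mm

a ≈ 45.9 mm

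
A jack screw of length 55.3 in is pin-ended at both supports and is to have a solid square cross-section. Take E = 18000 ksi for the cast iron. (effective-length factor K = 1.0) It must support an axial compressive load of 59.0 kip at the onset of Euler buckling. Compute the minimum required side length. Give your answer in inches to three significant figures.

a ≈ 1.87 in

L_e = K·L = 1 × 55.3 = 55.30 in
Required I = P_cr·L_e²/(π²E) = 5.900×10^4 × 55.30² / (π² × 1.80×10^7) = 1.016 in⁴
Solid square: I = a⁴/12  ⇒  a = (12I)^(1/4) = (12×1.016)^(1/4) = 1.87 in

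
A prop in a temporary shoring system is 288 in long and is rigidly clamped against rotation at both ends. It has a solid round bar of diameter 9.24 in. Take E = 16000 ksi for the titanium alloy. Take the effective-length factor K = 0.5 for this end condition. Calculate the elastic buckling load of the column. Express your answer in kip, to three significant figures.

P_cr ≈ 2720 kip

I = πd⁴/64 = π×9.24⁴/64 = 357.8 in⁴
Effective length L_e = K·L = 0.5 × 288 = 144.0 in
P_cr = π²EI / L_e² = π² × 16000×10³ × 357.8 / 144.0² = 2.725×10^6 lb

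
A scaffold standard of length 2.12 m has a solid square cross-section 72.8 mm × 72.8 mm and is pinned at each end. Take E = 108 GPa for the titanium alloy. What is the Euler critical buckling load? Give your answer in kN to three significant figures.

P_cr ≈ 555 kN

I = a⁴/12 = 72.8⁴/12 = 2.341×10^6 mm⁴
I = 2.341×10^6 mm⁴ = 2.341×10^-6 m⁴
Effective length L_e = K·L = 1 × 2.12 = 2.120 m
P_cr = π²EI / L_e² = π² × 108×10⁹ × 2.341×10^-6 / 2.120² = 5.551×10^5 N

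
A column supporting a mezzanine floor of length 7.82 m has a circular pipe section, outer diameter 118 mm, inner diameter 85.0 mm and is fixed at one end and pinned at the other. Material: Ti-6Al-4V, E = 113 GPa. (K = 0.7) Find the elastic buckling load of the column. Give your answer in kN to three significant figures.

P_cr ≈ 259 kN

d_o = 118 mm, d_i = 85.0 mm
I = π(d_o⁴ − d_i⁴)/64 = π(118⁴ − 85.00⁴)/64 = 6.955×10^6 mm⁴
I = 6.955×10^6 mm⁴ = 6.955×10^-6 m⁴
Effective length L_e = K·L = 0.7 × 7.82 = 5.474 m
P_cr = π²EI / L_e² = π² × 113×10⁹ × 6.955×10^-6 / 5.474² = 2.588×10^5 N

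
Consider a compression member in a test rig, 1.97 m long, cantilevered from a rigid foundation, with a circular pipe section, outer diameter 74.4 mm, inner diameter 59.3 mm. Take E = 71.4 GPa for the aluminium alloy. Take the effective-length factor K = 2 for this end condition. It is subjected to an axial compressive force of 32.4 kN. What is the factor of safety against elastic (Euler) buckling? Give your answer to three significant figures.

n ≈ 1.26

d_o = 74.4 mm, d_i = 59.3 mm
I = π(d_o⁴ − d_i⁴)/64 = π(74.4⁴ − 59.30⁴)/64 = 8.970×10^5 mm⁴
I = 8.970×10^5 mm⁴ = 8.970×10^-7 m⁴
Effective length L_e = K·L = 2 × 1.97 = 3.940 m
P_cr = π²EI / L_e² = π² × 71.4×10⁹ × 8.970×10^-7 / 3.940² = 4.072×10^4 N
Factor of safety n = P_cr / P = 40.721 / 32.4 = 1.26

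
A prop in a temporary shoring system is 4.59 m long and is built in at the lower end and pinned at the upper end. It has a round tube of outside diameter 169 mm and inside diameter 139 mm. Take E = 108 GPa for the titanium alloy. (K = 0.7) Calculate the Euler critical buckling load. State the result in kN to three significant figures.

P_cr ≈ 2240 kN

d_o = 169 mm, d_i = 139 mm
I = π(d_o⁴ − d_i⁴)/64 = π(169⁴ − 139.0⁴)/64 = 2.172×10^7 mm⁴
I = 2.172×10^7 mm⁴ = 2.172×10^-5 m⁴
Effective length L_e = K·L = 0.7 × 4.59 = 3.213 m
P_cr = π²EI / L_e² = π² × 108×10⁹ × 2.172×10^-5 / 3.213² = 2.242×10^6 N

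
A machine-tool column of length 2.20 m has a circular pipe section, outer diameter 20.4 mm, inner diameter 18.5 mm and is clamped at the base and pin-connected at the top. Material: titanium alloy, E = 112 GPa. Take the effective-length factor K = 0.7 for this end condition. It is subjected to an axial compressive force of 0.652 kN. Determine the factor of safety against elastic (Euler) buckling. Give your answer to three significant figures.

d_o = 20.4 mm, d_i = 18.5 mm
I = π(d_o⁴ − d_i⁴)/64 = π(20.4⁴ − 18.50⁴)/64 = 2.752×10^3 mm⁴
I = 2.752×10^3 mm⁴ = 2.752×10^-9 m⁴
Effective length L_e = K·L = 0.7 × 2.20 = 1.540 m
P_cr = π²EI / L_e² = π² × 112×10⁹ × 2.752×10^-9 / 1.540² = 1.282×10^3 N
Factor of safety n = P_cr / P = 1.2825 / 0.652 = 1.97

n ≈ 1.97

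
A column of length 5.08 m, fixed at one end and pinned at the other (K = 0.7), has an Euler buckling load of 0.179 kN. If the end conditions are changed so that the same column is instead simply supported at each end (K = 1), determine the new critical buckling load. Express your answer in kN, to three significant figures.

P_cr ≈ 0.0877 kN

P_cr ∝ 1/K², so P_cr,new = P_cr,old × (K_old/K_new)² = 0.179 × (0.7/1)²
= 0.179 × 0.4900 = 0.0877 kN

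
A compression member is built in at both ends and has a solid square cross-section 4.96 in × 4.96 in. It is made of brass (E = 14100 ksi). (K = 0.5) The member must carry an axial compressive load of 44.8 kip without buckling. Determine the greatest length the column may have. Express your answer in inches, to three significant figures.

L_max ≈ 792 in

I = a⁴/12 = 4.96⁴/12 = 50.44 in⁴
At the buckling limit P_cr = P = 4.480×10^4 lb
From P_cr = π²EI/(K·L)²:  L = (1/K)·√(π²EI/P_cr) = (1/0.5)·√(π²×1.41×10^7×50.44/4.480×10^4)
L = 792 in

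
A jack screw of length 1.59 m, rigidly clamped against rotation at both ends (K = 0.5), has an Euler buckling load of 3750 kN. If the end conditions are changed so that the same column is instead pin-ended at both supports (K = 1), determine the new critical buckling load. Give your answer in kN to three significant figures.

P_cr ≈ 938 kN

P_cr ∝ 1/K², so P_cr,new = P_cr,old × (K_old/K_new)² = 3750 × (0.5/1)²
= 3750 × 0.2500 = 938 kN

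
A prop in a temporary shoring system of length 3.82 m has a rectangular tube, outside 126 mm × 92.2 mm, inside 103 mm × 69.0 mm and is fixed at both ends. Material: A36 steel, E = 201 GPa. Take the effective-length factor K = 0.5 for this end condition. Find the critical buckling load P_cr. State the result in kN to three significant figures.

Weak-axis I_min = (h_o·b_o³ − h_i·b_i³)/12 with b_o = 92.2, b_i = 69.00 mm (shorter outer/inner sides).
I_min = (126×92.2³ − 103.0×69.00³)/12 = 5.410×10^6 mm⁴
I = 5.410×10^6 mm⁴ = 5.410×10^-6 m⁴
Effective length L_e = K·L = 0.5 × 3.82 = 1.910 m
P_cr = π²EI / L_e² = π² × 201×10⁹ × 5.410×10^-6 / 1.910² = 2.942×10^6 N

P_cr ≈ 2940 kN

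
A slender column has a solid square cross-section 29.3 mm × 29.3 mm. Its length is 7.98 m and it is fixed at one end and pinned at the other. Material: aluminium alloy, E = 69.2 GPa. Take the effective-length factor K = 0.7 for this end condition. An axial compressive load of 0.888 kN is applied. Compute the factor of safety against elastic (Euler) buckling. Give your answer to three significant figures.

n ≈ 1.51

I = a⁴/12 = 29.3⁴/12 = 6.142×10^4 mm⁴
I = 6.142×10^4 mm⁴ = 6.142×10^-8 m⁴
Effective length L_e = K·L = 0.7 × 7.98 = 5.586 m
P_cr = π²EI / L_e² = π² × 69.2×10⁹ × 6.142×10^-8 / 5.586² = 1.344×10^3 N
Factor of safety n = P_cr / P = 1.3443 / 0.888 = 1.51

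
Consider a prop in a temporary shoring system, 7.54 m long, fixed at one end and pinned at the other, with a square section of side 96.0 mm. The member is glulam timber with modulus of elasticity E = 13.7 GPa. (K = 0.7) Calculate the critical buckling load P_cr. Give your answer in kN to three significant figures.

P_cr ≈ 34.4 kN

I = a⁴/12 = 96.0⁴/12 = 7.078×10^6 mm⁴
I = 7.078×10^6 mm⁴ = 7.078×10^-6 m⁴
Effective length L_e = K·L = 0.7 × 7.54 = 5.278 m
P_cr = π²EI / L_e² = π² × 13.7×10⁹ × 7.078×10^-6 / 5.278² = 3.435×10^4 N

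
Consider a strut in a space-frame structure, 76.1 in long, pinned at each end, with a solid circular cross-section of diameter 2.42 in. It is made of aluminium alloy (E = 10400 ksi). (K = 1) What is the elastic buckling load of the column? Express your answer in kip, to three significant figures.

I = πd⁴/64 = π×2.42⁴/64 = 1.684 in⁴
Effective length L_e = K·L = 1 × 76.1 = 76.10 in
P_cr = π²EI / L_e² = π² × 10400×10³ × 1.684 / 76.10² = 2.984×10^4 lb

P_cr ≈ 29.8 kip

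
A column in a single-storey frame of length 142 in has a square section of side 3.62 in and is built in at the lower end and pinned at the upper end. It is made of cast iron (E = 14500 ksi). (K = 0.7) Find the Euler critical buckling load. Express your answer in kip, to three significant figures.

I = a⁴/12 = 3.62⁴/12 = 14.31 in⁴
Effective length L_e = K·L = 0.7 × 142 = 99.40 in
P_cr = π²EI / L_e² = π² × 14500×10³ × 14.31 / 99.40² = 2.073×10^5 lb

P_cr ≈ 207 kip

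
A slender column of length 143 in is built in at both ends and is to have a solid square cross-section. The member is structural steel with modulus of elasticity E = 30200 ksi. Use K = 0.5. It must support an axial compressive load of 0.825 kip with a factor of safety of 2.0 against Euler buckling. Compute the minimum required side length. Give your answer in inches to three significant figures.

Required P_cr = n·P = 2.0 × 0.825 = 1.650 kip
L_e = K·L = 0.5 × 143 = 71.50 in
Required I = P_cr·L_e²/(π²E) = 1.650×10^3 × 71.50² / (π² × 3.02×10^7) = 2.830×10^-2 in⁴
Solid square: I = a⁴/12  ⇒  a = (12I)^(1/4) = (12×2.830×10^-2)^(1/4) = 0.763 in

a ≈ 0.763 in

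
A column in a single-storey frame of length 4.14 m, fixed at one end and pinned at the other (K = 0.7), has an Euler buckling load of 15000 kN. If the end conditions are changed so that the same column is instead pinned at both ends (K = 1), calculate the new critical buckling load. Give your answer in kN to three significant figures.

P_cr ∝ 1/K², so P_cr,new = P_cr,old × (K_old/K_new)² = 15000 × (0.7/1)²
= 15000 × 0.4900 = 7350 kN

P_cr ≈ 7350 kN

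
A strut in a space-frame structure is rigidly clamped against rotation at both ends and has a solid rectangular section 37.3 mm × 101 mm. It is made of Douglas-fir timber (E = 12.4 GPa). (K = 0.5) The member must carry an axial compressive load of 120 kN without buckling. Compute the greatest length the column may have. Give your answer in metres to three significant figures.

L_max ≈ 1.33 m

Buckling occurs about the weak axis: I_min = h·b³/12 with b = 37.3 mm (the shorter side).
I_min = 101×37.3³/12 = 4.368×10^5 mm⁴
I = 4.368×10^-7 m⁴
At the buckling limit P_cr = P = 1.200×10^5 N
From P_cr = π²EI/(K·L)²:  L = (1/K)·√(π²EI/P_cr) = (1/0.5)·√(π²×1.24×10^10×4.368×10^-7/1.200×10^5)
L = 1.33 m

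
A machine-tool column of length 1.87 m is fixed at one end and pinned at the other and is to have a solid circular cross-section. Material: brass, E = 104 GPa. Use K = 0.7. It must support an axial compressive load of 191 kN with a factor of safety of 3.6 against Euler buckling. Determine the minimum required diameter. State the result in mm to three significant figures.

d ≈ 69.5 mm

Required P_cr = n·P = 3.6 × 191 = 687.6 kN
L_e = K·L = 0.7 × 1.87 = 1.309 m
Required I = P_cr·L_e²/(π²E) = 6.876×10^5 × 1.309² / (π² × 1.04×10^11) = 1.148×10^-6 m⁴
I_req = 1.148×10^6 mm⁴
Solid circle: I = πd⁴/64  ⇒  d = (64I/π)^(1/4) = (64×1.148×10^6/π)^(1/4) = 69.5 mm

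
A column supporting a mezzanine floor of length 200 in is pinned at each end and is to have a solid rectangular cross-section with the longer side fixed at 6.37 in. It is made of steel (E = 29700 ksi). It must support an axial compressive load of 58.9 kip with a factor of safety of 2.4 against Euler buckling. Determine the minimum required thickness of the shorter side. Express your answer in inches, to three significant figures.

Required P_cr = n·P = 2.4 × 58.9 = 141.4 kip
L_e = K·L = 1 × 200 = 200.0 in
Required I = P_cr·L_e²/(π²E) = 1.414×10^5 × 200.0² / (π² × 2.97×10^7) = 19.29 in⁴
Rectangle, weak axis: I_min = h·b³/12 with h = 6.37 in fixed  ⇒  b = (12I/h)^(1/3) = 3.31 in

b ≈ 3.31 in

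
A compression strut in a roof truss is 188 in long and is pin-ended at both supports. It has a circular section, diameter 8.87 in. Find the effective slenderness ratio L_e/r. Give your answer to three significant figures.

For a solid circle r = d/4 = 8.87/4 = 2.218 in
L_e = K·L = 1 × 188 = 188.0 in
λ = L_e / r_min = 188.00 / 2.218 = 84.8

λ ≈ 84.8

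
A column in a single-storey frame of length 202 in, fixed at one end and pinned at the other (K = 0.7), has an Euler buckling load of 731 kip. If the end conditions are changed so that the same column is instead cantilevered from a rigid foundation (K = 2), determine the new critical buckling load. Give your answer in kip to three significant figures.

P_cr ∝ 1/K², so P_cr,new = P_cr,old × (K_old/K_new)² = 731 × (0.7/2)²
= 731 × 0.1225 = 89.5 kip

P_cr ≈ 89.5 kip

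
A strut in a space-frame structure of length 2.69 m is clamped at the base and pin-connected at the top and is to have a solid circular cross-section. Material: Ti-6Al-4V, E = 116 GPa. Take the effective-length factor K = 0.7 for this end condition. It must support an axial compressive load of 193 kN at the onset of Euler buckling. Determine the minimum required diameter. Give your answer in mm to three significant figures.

L_e = K·L = 0.7 × 2.69 = 1.883 m
Required I = P_cr·L_e²/(π²E) = 1.930×10^5 × 1.883² / (π² × 1.16×10^11) = 5.977×10^-7 m⁴
I_req = 5.977×10^5 mm⁴
Solid circle: I = πd⁴/64  ⇒  d = (64I/π)^(1/4) = (64×5.977×10^5/π)^(1/4) = 59.1 mm

d ≈ 59.1 mm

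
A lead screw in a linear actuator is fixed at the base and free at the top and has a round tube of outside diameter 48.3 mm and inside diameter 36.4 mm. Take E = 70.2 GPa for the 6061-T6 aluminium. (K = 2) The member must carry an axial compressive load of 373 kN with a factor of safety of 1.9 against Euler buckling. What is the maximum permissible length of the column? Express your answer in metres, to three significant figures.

d_o = 48.3 mm, d_i = 36.4 mm
I = π(d_o⁴ − d_i⁴)/64 = π(48.3⁴ − 36.40⁴)/64 = 1.810×10^5 mm⁴
I = 1.810×10^-7 m⁴
Required critical load P_cr = n·P = 1.9 × 373 = 708.7 kN = 7.087×10^5 N
From P_cr = π²EI/(K·L)²:  L = (1/K)·√(π²EI/P_cr) = (1/2)·√(π²×7.02×10^10×1.810×10^-7/7.087×10^5)
L = 0.210 m

L_max ≈ 0.210 m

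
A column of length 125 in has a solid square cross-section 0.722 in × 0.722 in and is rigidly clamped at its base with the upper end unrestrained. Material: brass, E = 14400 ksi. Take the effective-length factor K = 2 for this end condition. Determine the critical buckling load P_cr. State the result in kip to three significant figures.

I = a⁴/12 = 0.722⁴/12 = 2.264×10^-2 in⁴
Effective length L_e = K·L = 2 × 125 = 250.0 in
P_cr = π²EI / L_e² = π² × 14400×10³ × 2.264×10^-2 / 250.0² = 51.49 lb

P_cr ≈ 0.0515 kip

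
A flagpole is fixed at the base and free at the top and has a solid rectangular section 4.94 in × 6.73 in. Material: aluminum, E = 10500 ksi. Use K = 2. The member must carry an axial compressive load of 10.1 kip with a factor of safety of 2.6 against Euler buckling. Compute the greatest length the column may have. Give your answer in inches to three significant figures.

L_max ≈ 258 in

Buckling occurs about the weak axis: I_min = h·b³/12 with b = 4.94 in (the shorter side).
I_min = 6.73×4.94³/12 = 67.61 in⁴
Required critical load P_cr = n·P = 2.6 × 10.1 = 26.26 kip = 2.626×10^4 lb
From P_cr = π²EI/(K·L)²:  L = (1/K)·√(π²EI/P_cr) = (1/2)·√(π²×1.05×10^7×67.61/2.626×10^4)
L = 258 in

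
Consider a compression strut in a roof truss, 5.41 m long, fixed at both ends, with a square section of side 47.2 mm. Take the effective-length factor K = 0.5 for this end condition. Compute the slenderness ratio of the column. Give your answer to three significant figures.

I = a⁴/12 = 47.2⁴/12 = 4.136×10^5 mm⁴
A = 2.228×10^3 mm²;  r_min = √(I/A) = √(4.136×10^5/2.228×10^3) = 13.63 mm
L_e = K·L = 0.5 × 5.41 m = 2.705 m = 2705.0 mm
λ = L_e / r_min = 2705.0 / 13.63 = 199

λ ≈ 199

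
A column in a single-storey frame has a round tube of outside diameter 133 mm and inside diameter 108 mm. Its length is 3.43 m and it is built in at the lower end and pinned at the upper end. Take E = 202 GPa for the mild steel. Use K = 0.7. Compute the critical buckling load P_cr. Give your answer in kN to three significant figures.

d_o = 133 mm, d_i = 108 mm
I = π(d_o⁴ − d_i⁴)/64 = π(133⁴ − 108.0⁴)/64 = 8.681×10^6 mm⁴
I = 8.681×10^6 mm⁴ = 8.681×10^-6 m⁴
Effective length L_e = K·L = 0.7 × 3.43 = 2.401 m
P_cr = π²EI / L_e² = π² × 202×10⁹ × 8.681×10^-6 / 2.401² = 3.002×10^6 N

P_cr ≈ 3000 kN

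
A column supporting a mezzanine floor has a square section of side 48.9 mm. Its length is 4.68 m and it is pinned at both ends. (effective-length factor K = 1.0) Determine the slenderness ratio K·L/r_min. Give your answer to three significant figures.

I = a⁴/12 = 48.9⁴/12 = 4.765×10^5 mm⁴
A = 2.391×10^3 mm²;  r_min = √(I/A) = √(4.765×10^5/2.391×10^3) = 14.12 mm
L_e = K·L = 1 × 4.68 m = 4.680 m = 4680.0 mm
λ = L_e / r_min = 4680.0 / 14.12 = 332

λ ≈ 332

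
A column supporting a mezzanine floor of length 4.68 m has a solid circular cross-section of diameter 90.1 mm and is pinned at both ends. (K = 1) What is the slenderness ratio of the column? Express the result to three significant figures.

I = πd⁴/64 = π×90.1⁴/64 = 3.235×10^6 mm⁴
A = 6.376×10^3 mm²;  r_min = √(I/A) = √(3.235×10^6/6.376×10^3) = 22.52 mm
L_e = K·L = 1 × 4.68 m = 4.680 m = 4680.0 mm
λ = L_e / r_min = 4680.0 / 22.52 = 208

λ ≈ 208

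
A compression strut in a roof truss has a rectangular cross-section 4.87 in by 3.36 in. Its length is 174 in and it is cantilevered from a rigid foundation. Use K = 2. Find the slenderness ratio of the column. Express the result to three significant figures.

Buckling occurs about the weak axis: I_min = h·b³/12 with b = 3.36 in (the shorter side).
I_min = 4.87×3.36³/12 = 15.39 in⁴
A = 16.36 in²;  r_min = √(I/A) = √(15.39/16.36) = 0.9699 in
L_e = K·L = 2 × 174 = 348.0 in
λ = L_e / r_min = 348.00 / 0.9699 = 359

λ ≈ 359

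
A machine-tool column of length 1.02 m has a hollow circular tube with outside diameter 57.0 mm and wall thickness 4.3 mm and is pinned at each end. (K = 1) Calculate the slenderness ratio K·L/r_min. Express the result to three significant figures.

Inner diameter d_i = 57.0 − 2×4.3 = 48.40 mm
I = π(d_o⁴ − d_i⁴)/64 = π(57.0⁴ − 48.40⁴)/64 = 2.488×10^5 mm⁴
A = 711.9 mm²;  r_min = √(I/A) = √(2.488×10^5/711.9) = 18.69 mm
L_e = K·L = 1 × 1.02 m = 1.020 m = 1020.0 mm
λ = L_e / r_min = 1020.0 / 18.69 = 54.6

λ ≈ 54.6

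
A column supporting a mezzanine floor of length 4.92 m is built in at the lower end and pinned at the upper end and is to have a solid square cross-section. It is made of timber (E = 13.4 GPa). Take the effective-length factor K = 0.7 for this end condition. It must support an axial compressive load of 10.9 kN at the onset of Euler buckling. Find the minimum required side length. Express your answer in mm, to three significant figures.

L_e = K·L = 0.7 × 4.92 = 3.444 m
Required I = P_cr·L_e²/(π²E) = 1.090×10^4 × 3.444² / (π² × 1.34×10^10) = 9.776×10^-7 m⁴
I_req = 9.776×10^5 mm⁴
Solid square: I = a⁴/12  ⇒  a = (12I)^(1/4) = (12×9.776×10^5)^(1/4) = 58.5 mm

a ≈ 58.5 mm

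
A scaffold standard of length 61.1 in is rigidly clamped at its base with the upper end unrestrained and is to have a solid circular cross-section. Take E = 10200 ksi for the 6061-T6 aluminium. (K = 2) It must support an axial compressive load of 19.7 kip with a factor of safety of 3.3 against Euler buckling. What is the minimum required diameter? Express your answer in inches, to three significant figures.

d ≈ 3.74 in

Required P_cr = n·P = 3.3 × 19.7 = 65.01 kip
L_e = K·L = 2 × 61.1 = 122.2 in
Required I = P_cr·L_e²/(π²E) = 6.501×10^4 × 122.2² / (π² × 1.02×10^7) = 9.643 in⁴
Solid circle: I = πd⁴/64  ⇒  d = (64I/π)^(1/4) = (64×9.643/π)^(1/4) = 3.74 in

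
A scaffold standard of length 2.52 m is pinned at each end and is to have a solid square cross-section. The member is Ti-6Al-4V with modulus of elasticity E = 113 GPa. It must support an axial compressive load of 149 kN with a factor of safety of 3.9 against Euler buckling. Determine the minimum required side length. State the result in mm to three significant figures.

a ≈ 79.4 mm

Required P_cr = n·P = 3.9 × 149 = 581.1 kN
L_e = K·L = 1 × 2.52 = 2.520 m
Required I = P_cr·L_e²/(π²E) = 5.811×10^5 × 2.520² / (π² × 1.13×10^11) = 3.309×10^-6 m⁴
I_req = 3.309×10^6 mm⁴
Solid square: I = a⁴/12  ⇒  a = (12I)^(1/4) = (12×3.309×10^6)^(1/4) = 79.4 mm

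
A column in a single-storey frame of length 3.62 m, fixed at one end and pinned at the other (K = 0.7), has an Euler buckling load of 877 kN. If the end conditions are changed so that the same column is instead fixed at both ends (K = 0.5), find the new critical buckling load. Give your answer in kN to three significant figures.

P_cr ≈ 1720 kN

P_cr ∝ 1/K², so P_cr,new = P_cr,old × (K_old/K_new)² = 877 × (0.7/0.5)²
= 877 × 1.960 = 1720 kN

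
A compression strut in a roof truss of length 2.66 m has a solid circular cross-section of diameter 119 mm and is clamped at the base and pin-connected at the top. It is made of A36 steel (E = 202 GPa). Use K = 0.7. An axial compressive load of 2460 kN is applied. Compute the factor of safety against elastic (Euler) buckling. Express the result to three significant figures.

n ≈ 2.30

I = πd⁴/64 = π×119⁴/64 = 9.844×10^6 mm⁴
I = 9.844×10^6 mm⁴ = 9.844×10^-6 m⁴
Effective length L_e = K·L = 0.7 × 2.66 = 1.862 m
P_cr = π²EI / L_e² = π² × 202×10⁹ × 9.844×10^-6 / 1.862² = 5.660×10^6 N
Factor of safety n = P_cr / P = 5660.4 / 2460 = 2.30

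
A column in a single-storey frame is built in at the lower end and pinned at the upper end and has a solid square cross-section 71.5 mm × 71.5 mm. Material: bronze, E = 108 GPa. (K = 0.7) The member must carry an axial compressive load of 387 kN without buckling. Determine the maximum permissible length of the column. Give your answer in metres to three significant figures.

I = a⁴/12 = 71.5⁴/12 = 2.178×10^6 mm⁴
I = 2.178×10^-6 m⁴
At the buckling limit P_cr = P = 3.870×10^5 N
From P_cr = π²EI/(K·L)²:  L = (1/K)·√(π²EI/P_cr) = (1/0.7)·√(π²×1.08×10^11×2.178×10^-6/3.870×10^5)
L = 3.50 m

L_max ≈ 3.50 m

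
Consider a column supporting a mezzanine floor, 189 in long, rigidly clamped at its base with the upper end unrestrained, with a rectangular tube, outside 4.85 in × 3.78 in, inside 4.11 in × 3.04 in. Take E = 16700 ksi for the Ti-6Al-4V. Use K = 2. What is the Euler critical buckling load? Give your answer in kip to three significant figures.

P_cr ≈ 14.1 kip

Weak-axis I_min = (h_o·b_o³ − h_i·b_i³)/12 with b_o = 3.78, b_i = 3.040 in (shorter outer/inner sides).
I_min = (4.85×3.78³ − 4.110×3.040³)/12 = 12.21 in⁴
Effective length L_e = K·L = 2 × 189 = 378.0 in
P_cr = π²EI / L_e² = π² × 16700×10³ × 12.21 / 378.0² = 1.408×10^4 lb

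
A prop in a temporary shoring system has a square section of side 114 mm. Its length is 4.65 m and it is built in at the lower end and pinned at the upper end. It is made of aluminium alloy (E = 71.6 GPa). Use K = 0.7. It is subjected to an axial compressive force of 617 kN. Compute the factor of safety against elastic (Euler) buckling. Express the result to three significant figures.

I = a⁴/12 = 114⁴/12 = 1.407×10^7 mm⁴
I = 1.407×10^7 mm⁴ = 1.407×10^-5 m⁴
Effective length L_e = K·L = 0.7 × 4.65 = 3.255 m
P_cr = π²EI / L_e² = π² × 71.6×10⁹ × 1.407×10^-5 / 3.255² = 9.387×10^5 N
Factor of safety n = P_cr / P = 938.75 / 617 = 1.52

n ≈ 1.52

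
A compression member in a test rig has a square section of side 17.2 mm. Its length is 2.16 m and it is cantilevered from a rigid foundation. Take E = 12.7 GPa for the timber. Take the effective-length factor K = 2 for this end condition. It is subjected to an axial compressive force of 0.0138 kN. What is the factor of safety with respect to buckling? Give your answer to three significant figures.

n ≈ 3.55

I = a⁴/12 = 17.2⁴/12 = 7.293×10^3 mm⁴
I = 7.293×10^3 mm⁴ = 7.293×10^-9 m⁴
Effective length L_e = K·L = 2 × 2.16 = 4.320 m
P_cr = π²EI / L_e² = π² × 12.7×10⁹ × 7.293×10^-9 / 4.320² = 48.99 N
Factor of safety n = P_cr / P = 0.048986 / 0.0138 = 3.55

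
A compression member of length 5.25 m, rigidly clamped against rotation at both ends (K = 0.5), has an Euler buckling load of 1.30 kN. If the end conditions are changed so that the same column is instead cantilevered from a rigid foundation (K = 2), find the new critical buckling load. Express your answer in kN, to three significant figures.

P_cr ∝ 1/K², so P_cr,new = P_cr,old × (K_old/K_new)² = 1.30 × (0.5/2)²
= 1.30 × 0.06250 = 0.0812 kN

P_cr ≈ 0.0812 kN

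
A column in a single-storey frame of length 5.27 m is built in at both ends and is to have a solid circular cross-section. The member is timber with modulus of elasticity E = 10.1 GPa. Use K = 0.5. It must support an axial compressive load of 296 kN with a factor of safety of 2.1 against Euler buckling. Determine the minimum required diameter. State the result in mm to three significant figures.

d ≈ 172 mm

Required P_cr = n·P = 2.1 × 296 = 621.6 kN
L_e = K·L = 0.5 × 5.27 = 2.635 m
Required I = P_cr·L_e²/(π²E) = 6.216×10^5 × 2.635² / (π² × 1.01×10^10) = 4.330×10^-5 m⁴
I_req = 4.330×10^7 mm⁴
Solid circle: I = πd⁴/64  ⇒  d = (64I/π)^(1/4) = (64×4.330×10^7/π)^(1/4) = 172 mm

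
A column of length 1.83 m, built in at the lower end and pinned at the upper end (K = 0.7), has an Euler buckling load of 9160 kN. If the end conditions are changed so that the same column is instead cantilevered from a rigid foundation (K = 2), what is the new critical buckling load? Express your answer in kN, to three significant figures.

P_cr ∝ 1/K², so P_cr,new = P_cr,old × (K_old/K_new)² = 9160 × (0.7/2)²
= 9160 × 0.1225 = 1120 kN

P_cr ≈ 1120 kN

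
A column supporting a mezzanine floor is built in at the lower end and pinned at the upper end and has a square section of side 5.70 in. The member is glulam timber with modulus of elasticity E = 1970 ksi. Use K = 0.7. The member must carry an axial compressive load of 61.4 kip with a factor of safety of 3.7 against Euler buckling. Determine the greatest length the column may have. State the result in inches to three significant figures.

L_max ≈ 124 in

I = a⁴/12 = 5.70⁴/12 = 87.97 in⁴
Required critical load P_cr = n·P = 3.7 × 61.4 = 227.2 kip = 2.272×10^5 lb
From P_cr = π²EI/(K·L)²:  L = (1/K)·√(π²EI/P_cr) = (1/0.7)·√(π²×1.97×10^6×87.97/2.272×10^5)
L = 124 in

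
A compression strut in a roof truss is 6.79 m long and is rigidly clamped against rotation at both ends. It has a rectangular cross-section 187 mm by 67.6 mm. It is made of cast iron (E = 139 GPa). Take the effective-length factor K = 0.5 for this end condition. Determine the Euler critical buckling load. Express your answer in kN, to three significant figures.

Buckling occurs about the weak axis: I_min = h·b³/12 with b = 67.6 mm (the shorter side).
I_min = 187×67.6³/12 = 4.814×10^6 mm⁴
I = 4.814×10^6 mm⁴ = 4.814×10^-6 m⁴
Effective length L_e = K·L = 0.5 × 6.79 = 3.395 m
P_cr = π²EI / L_e² = π² × 139×10⁹ × 4.814×10^-6 / 3.395² = 5.730×10^5 N

P_cr ≈ 573 kN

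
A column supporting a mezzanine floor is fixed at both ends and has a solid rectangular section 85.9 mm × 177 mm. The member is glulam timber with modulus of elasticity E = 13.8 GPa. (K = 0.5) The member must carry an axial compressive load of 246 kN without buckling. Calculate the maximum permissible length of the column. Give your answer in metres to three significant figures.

L_max ≈ 4.55 m

Buckling occurs about the weak axis: I_min = h·b³/12 with b = 85.9 mm (the shorter side).
I_min = 177×85.9³/12 = 9.349×10^6 mm⁴
I = 9.349×10^-6 m⁴
At the buckling limit P_cr = P = 2.460×10^5 N
From P_cr = π²EI/(K·L)²:  L = (1/K)·√(π²EI/P_cr) = (1/0.5)·√(π²×1.38×10^10×9.349×10^-6/2.460×10^5)
L = 4.55 m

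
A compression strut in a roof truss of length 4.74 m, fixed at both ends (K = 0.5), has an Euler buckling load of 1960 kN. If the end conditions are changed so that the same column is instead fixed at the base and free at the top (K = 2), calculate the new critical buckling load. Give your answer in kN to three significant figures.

P_cr ≈ 122 kN

P_cr ∝ 1/K², so P_cr,new = P_cr,old × (K_old/K_new)² = 1960 × (0.5/2)²
= 1960 × 0.06250 = 122 kN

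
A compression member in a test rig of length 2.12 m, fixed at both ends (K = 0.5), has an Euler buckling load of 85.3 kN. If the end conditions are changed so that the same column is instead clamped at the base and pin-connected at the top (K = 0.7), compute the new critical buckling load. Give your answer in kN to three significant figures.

P_cr ∝ 1/K², so P_cr,new = P_cr,old × (K_old/K_new)² = 85.3 × (0.5/0.7)²
= 85.3 × 0.5102 = 43.5 kN

P_cr ≈ 43.5 kN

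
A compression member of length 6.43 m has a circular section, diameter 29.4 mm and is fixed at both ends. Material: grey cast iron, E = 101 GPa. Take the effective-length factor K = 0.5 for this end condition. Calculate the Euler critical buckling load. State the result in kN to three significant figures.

P_cr ≈ 3.54 kN

I = πd⁴/64 = π×29.4⁴/64 = 3.667×10^4 mm⁴
I = 3.667×10^4 mm⁴ = 3.667×10^-8 m⁴
Effective length L_e = K·L = 0.5 × 6.43 = 3.215 m
P_cr = π²EI / L_e² = π² × 101×10⁹ × 3.667×10^-8 / 3.215² = 3.537×10^3 N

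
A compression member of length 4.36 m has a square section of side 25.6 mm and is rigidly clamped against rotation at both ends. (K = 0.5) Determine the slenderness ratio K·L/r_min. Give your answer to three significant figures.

λ ≈ 295

For a square r = a/√12 = 25.6/√12 = 7.390 mm
L_e = K·L = 0.5 × 4.36 m = 2.180 m = 2180.0 mm
λ = L_e / r_min = 2180.0 / 7.390 = 295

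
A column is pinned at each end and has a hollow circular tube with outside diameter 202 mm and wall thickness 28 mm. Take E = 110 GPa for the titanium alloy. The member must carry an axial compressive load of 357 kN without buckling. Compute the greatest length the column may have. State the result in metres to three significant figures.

Inner diameter d_i = 202 − 2×28 = 146.0 mm
I = π(d_o⁴ − d_i⁴)/64 = π(202⁴ − 146.0⁴)/64 = 5.942×10^7 mm⁴
I = 5.942×10^-5 m⁴
At the buckling limit P_cr = P = 3.570×10^5 N
From P_cr = π²EI/(K·L)²:  L = (1/K)·√(π²EI/P_cr) = (1/1)·√(π²×1.10×10^11×5.942×10^-5/3.570×10^5)
L = 13.4 m

L_max ≈ 13.4 m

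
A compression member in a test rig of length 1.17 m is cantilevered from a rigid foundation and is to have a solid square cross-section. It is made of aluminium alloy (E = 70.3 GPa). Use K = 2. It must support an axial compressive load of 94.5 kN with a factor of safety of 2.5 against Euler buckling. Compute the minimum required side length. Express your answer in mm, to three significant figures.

a ≈ 68.8 mm

Required P_cr = n·P = 2.5 × 94.5 = 236.2 kN
L_e = K·L = 2 × 1.17 = 2.340 m
Required I = P_cr·L_e²/(π²E) = 2.362×10^5 × 2.340² / (π² × 7.03×10^10) = 1.864×10^-6 m⁴
I_req = 1.864×10^6 mm⁴
Solid square: I = a⁴/12  ⇒  a = (12I)^(1/4) = (12×1.864×10^6)^(1/4) = 68.8 mm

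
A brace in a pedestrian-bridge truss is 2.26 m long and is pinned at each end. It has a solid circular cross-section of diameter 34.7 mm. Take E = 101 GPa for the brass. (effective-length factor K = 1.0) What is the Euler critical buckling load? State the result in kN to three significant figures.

I = πd⁴/64 = π×34.7⁴/64 = 7.117×10^4 mm⁴
I = 7.117×10^4 mm⁴ = 7.117×10^-8 m⁴
Effective length L_e = K·L = 1 × 2.26 = 2.260 m
P_cr = π²EI / L_e² = π² × 101×10⁹ × 7.117×10^-8 / 2.260² = 1.389×10^4 N

P_cr ≈ 13.9 kN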